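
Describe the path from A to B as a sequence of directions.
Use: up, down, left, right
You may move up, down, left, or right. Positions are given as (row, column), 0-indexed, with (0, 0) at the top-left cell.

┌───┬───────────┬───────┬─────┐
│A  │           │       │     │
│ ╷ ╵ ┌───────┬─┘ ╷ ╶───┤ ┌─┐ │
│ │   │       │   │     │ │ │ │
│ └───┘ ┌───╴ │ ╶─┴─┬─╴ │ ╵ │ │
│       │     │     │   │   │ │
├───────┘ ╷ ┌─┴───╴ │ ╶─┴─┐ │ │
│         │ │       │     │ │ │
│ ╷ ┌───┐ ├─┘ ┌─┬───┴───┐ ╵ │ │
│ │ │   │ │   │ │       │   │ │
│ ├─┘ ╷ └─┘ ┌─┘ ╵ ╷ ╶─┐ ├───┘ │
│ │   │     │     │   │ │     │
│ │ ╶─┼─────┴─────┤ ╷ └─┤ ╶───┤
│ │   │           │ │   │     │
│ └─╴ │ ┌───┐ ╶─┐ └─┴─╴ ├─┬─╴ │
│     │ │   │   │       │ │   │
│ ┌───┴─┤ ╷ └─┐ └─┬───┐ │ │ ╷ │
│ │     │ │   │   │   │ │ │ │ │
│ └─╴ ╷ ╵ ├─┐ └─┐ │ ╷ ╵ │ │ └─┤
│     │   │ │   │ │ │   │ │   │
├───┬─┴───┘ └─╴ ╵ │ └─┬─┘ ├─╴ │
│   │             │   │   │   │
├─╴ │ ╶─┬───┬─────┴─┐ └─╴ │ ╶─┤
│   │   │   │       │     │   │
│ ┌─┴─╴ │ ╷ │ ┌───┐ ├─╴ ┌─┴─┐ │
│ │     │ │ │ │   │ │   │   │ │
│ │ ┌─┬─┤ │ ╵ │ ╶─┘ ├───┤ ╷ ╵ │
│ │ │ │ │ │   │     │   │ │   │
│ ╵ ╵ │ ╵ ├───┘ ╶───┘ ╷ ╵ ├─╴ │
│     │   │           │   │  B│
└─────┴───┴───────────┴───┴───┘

Finding the path and converting it to directions:
Path through cells: (0,0) → (1,0) → (2,0) → (2,1) → (2,2) → (2,3) → (1,3) → (1,4) → (1,5) → (1,6) → (2,6) → (2,5) → (2,4) → (3,4) → (3,3) → (3,2) → (3,1) → (3,0) → (4,0) → (5,0) → (6,0) → (7,0) → (7,1) → (7,2) → (6,2) → (6,1) → (5,1) → (5,2) → (4,2) → (4,3) → (5,3) → (5,4) → (5,5) → (4,5) → (4,6) → (3,6) → (3,7) → (3,8) → (3,9) → (2,9) → (2,8) → (2,7) → (1,7) → (1,8) → (0,8) → (0,9) → (1,9) → (1,10) → (1,11) → (2,11) → (2,10) → (3,10) → (3,11) → (3,12) → (4,12) → (4,13) → (3,13) → (2,13) → (2,12) → (1,12) → (0,12) → (0,13) → (0,14) → (1,14) → (2,14) → (3,14) → (4,14) → (5,14) → (5,13) → (5,12) → (6,12) → (6,13) → (6,14) → (7,14) → (7,13) → (8,13) → (9,13) → (9,14) → (10,14) → (10,13) → (11,13) → (11,14) → (12,14) → (13,14) → (14,14)
Directions: down, down, right, right, right, up, right, right, right, down, left, left, down, left, left, left, left, down, down, down, down, right, right, up, left, up, right, up, right, down, right, right, up, right, up, right, right, right, up, left, left, up, right, up, right, down, right, right, down, left, down, right, right, down, right, up, up, left, up, up, right, right, down, down, down, down, down, left, left, down, right, right, down, left, down, down, right, down, left, down, right, down, down, down

Solution:

┌───┬───────────┬───────┬─────┐
│A  │           │↱ ↓    │↱ → ↓│
│ ╷ ╵ ┌───────┬─┘ ╷ ╶───┤ ┌─┐ │
│↓│   │↱ → → ↓│↱ ↑│↳ → ↓│↑│ │↓│
│ └───┘ ┌───╴ │ ╶─┴─┬─╴ │ ╵ │ │
│↳ → → ↑│↓ ← ↲│↑ ← ↰│↓ ↲│↑ ↰│↓│
├───────┘ ╷ ┌─┴───╴ │ ╶─┴─┐ │ │
│↓ ← ← ← ↲│ │↱ → → ↑│↳ → ↓│↑│↓│
│ ╷ ┌───┐ ├─┘ ┌─┬───┴───┐ ╵ │ │
│↓│ │↱ ↓│ │↱ ↑│ │       │↳ ↑│↓│
│ ├─┘ ╷ └─┘ ┌─┘ ╵ ╷ ╶─┐ ├───┘ │
│↓│↱ ↑│↳ → ↑│     │   │ │↓ ← ↲│
│ │ ╶─┼─────┴─────┤ ╷ └─┤ ╶───┤
│↓│↑ ↰│           │ │   │↳ → ↓│
│ └─╴ │ ┌───┐ ╶─┐ └─┴─╴ ├─┬─╴ │
│↳ → ↑│ │   │   │       │ │↓ ↲│
│ ┌───┴─┤ ╷ └─┐ └─┬───┐ │ │ ╷ │
│ │     │ │   │   │   │ │ │↓│ │
│ └─╴ ╷ ╵ ├─┐ └─┐ │ ╷ ╵ │ │ └─┤
│     │   │ │   │ │ │   │ │↳ ↓│
├───┬─┴───┘ └─╴ ╵ │ └─┬─┘ ├─╴ │
│   │             │   │   │↓ ↲│
├─╴ │ ╶─┬───┬─────┴─┐ └─╴ │ ╶─┤
│   │   │   │       │     │↳ ↓│
│ ┌─┴─╴ │ ╷ │ ┌───┐ ├─╴ ┌─┴─┐ │
│ │     │ │ │ │   │ │   │   │↓│
│ │ ┌─┬─┤ │ ╵ │ ╶─┘ ├───┤ ╷ ╵ │
│ │ │ │ │ │   │     │   │ │  ↓│
│ ╵ ╵ │ ╵ ├───┘ ╶───┘ ╷ ╵ ├─╴ │
│     │   │           │   │  B│
└─────┴───┴───────────┴───┴───┘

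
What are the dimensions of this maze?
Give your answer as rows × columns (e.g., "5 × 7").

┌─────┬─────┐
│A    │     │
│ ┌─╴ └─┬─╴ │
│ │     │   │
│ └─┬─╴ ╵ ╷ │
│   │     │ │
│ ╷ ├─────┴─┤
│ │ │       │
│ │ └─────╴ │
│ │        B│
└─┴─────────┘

Counting the maze dimensions:
Rows (vertical): 5
Columns (horizontal): 6
Dimensions: 5 × 6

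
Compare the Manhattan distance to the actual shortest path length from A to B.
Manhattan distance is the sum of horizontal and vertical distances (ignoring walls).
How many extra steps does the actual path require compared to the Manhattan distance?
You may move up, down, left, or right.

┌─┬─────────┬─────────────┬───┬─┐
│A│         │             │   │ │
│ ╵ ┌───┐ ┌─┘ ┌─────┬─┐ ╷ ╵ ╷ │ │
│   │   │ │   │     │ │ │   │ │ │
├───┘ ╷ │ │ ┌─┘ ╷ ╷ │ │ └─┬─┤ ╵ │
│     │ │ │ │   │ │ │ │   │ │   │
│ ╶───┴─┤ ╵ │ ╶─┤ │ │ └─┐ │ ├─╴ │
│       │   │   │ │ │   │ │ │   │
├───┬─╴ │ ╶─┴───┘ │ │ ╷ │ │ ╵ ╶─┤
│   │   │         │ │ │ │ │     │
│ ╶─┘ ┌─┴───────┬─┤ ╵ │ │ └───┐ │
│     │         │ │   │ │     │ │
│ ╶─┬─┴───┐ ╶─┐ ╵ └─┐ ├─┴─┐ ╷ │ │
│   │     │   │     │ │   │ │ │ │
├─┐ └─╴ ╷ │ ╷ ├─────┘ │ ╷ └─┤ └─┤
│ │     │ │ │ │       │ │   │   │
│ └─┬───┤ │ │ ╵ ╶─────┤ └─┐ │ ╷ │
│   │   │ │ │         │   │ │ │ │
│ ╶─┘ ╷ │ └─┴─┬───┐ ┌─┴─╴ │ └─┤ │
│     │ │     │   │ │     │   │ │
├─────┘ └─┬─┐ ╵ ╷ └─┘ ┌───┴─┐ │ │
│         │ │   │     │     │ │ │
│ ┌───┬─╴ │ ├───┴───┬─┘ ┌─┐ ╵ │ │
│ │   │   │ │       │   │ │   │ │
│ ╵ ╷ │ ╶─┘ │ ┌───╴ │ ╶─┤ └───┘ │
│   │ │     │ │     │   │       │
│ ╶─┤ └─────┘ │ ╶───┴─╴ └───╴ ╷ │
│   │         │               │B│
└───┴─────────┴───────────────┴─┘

Manhattan distance: |13 - 0| + |15 - 0| = 28
Actual path length: 36
Extra steps: 36 - 28 = 8

Solution:

┌─┬─────────┬─────────────┬───┬─┐
│A│↱ → → ↓  │↱ → → → → ↓  │   │ │
│ ╵ ┌───┐ ┌─┘ ┌─────┬─┐ ╷ ╵ ╷ │ │
│↳ ↑│   │↓│↱ ↑│     │ │↓│   │ │ │
├───┘ ╷ │ │ ┌─┘ ╷ ╷ │ │ └─┬─┤ ╵ │
│     │ │↓│↑│   │ │ │ │↳ ↓│ │   │
│ ╶───┴─┤ ╵ │ ╶─┤ │ │ └─┐ │ ├─╴ │
│       │↳ ↑│   │ │ │   │↓│ │   │
├───┬─╴ │ ╶─┴───┘ │ │ ╷ │ │ ╵ ╶─┤
│   │   │         │ │ │ │↓│     │
│ ╶─┘ ┌─┴───────┬─┤ ╵ │ │ └───┐ │
│     │         │ │   │ │↳ → ↓│ │
│ ╶─┬─┴───┐ ╶─┐ ╵ └─┐ ├─┴─┐ ╷ │ │
│   │     │   │     │ │   │ │↓│ │
├─┐ └─╴ ╷ │ ╷ ├─────┘ │ ╷ └─┤ └─┤
│ │     │ │ │ │       │ │   │↳ ↓│
│ └─┬───┤ │ │ ╵ ╶─────┤ └─┐ │ ╷ │
│   │   │ │ │         │   │ │ │↓│
│ ╶─┘ ╷ │ └─┴─┬───┐ ┌─┴─╴ │ └─┤ │
│     │ │     │   │ │     │   │↓│
├─────┘ └─┬─┐ ╵ ╷ └─┘ ┌───┴─┐ │ │
│         │ │   │     │     │ │↓│
│ ┌───┬─╴ │ ├───┴───┬─┘ ┌─┐ ╵ │ │
│ │   │   │ │       │   │ │   │↓│
│ ╵ ╷ │ ╶─┘ │ ┌───╴ │ ╶─┤ └───┘ │
│   │ │     │ │     │   │      ↓│
│ ╶─┤ └─────┘ │ ╶───┴─╴ └───╴ ╷ │
│   │         │               │B│
└───┴─────────┴───────────────┴─┘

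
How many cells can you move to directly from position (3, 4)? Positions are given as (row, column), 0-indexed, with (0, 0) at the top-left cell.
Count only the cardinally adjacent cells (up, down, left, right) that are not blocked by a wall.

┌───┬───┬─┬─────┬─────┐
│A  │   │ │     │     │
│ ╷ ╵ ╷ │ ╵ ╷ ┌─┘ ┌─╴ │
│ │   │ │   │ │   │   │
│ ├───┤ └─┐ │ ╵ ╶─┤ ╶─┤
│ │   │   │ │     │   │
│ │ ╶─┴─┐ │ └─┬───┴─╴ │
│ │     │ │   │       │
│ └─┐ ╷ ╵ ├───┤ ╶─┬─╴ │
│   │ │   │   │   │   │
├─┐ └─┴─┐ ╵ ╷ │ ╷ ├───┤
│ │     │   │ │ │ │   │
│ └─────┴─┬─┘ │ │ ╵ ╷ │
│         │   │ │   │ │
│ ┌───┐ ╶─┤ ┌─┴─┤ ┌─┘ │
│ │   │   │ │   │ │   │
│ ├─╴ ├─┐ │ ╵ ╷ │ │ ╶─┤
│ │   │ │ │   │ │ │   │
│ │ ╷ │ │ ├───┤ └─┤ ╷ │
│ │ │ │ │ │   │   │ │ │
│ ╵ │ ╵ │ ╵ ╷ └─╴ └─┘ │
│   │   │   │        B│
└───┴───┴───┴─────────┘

Checking passable neighbors of (3, 4):
Neighbors: (2, 4), (4, 4)
Count: 2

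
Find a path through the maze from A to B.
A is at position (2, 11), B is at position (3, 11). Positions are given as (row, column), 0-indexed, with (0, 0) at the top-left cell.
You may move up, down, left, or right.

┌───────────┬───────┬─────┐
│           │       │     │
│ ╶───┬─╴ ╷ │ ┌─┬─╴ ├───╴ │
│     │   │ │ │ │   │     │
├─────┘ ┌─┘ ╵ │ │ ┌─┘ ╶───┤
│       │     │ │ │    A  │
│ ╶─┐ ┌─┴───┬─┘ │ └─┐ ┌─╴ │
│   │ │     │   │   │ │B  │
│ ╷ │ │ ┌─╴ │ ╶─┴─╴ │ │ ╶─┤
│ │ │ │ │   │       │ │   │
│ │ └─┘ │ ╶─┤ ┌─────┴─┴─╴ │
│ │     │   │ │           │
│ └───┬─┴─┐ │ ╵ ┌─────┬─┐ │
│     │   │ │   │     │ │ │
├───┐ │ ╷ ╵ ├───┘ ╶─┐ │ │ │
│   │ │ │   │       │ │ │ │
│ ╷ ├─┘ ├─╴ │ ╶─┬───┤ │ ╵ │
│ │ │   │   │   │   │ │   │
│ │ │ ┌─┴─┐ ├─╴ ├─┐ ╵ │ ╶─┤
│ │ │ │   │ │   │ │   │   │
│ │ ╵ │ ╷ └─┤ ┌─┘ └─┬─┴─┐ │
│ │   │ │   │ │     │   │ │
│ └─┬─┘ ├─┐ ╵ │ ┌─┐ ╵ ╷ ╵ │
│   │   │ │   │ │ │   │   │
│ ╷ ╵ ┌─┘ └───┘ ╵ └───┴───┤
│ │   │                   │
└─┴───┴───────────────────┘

Finding the shortest path from (2, 11) to (3, 11):
Path length: 3 steps
Directions: right → down → left

Solution:

┌───────────┬───────┬─────┐
│           │       │     │
│ ╶───┬─╴ ╷ │ ┌─┬─╴ ├───╴ │
│     │   │ │ │ │   │     │
├─────┘ ┌─┘ ╵ │ │ ┌─┘ ╶───┤
│       │     │ │ │    A ↓│
│ ╶─┐ ┌─┴───┬─┘ │ └─┐ ┌─╴ │
│   │ │     │   │   │ │B ↲│
│ ╷ │ │ ┌─╴ │ ╶─┴─╴ │ │ ╶─┤
│ │ │ │ │   │       │ │   │
│ │ └─┘ │ ╶─┤ ┌─────┴─┴─╴ │
│ │     │   │ │           │
│ └───┬─┴─┐ │ ╵ ┌─────┬─┐ │
│     │   │ │   │     │ │ │
├───┐ │ ╷ ╵ ├───┘ ╶─┐ │ │ │
│   │ │ │   │       │ │ │ │
│ ╷ ├─┘ ├─╴ │ ╶─┬───┤ │ ╵ │
│ │ │   │   │   │   │ │   │
│ │ │ ┌─┴─┐ ├─╴ ├─┐ ╵ │ ╶─┤
│ │ │ │   │ │   │ │   │   │
│ │ ╵ │ ╷ └─┤ ┌─┘ └─┬─┴─┐ │
│ │   │ │   │ │     │   │ │
│ └─┬─┘ ├─┐ ╵ │ ┌─┐ ╵ ╷ ╵ │
│   │   │ │   │ │ │   │   │
│ ╷ ╵ ┌─┘ └───┘ ╵ └───┴───┤
│ │   │                   │
└─┴───┴───────────────────┘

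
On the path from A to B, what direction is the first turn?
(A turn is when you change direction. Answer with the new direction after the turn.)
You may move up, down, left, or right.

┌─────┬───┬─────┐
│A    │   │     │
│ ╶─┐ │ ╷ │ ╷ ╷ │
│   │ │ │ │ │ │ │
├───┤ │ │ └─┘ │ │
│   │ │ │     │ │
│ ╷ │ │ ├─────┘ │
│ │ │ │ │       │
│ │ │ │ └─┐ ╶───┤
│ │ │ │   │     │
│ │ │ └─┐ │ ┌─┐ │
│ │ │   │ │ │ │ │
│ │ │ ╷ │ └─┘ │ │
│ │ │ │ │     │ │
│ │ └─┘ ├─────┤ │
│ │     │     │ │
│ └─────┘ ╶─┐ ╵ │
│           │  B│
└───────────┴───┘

Directions: right, right, down, down, down, down, down, right, down, down, left, left, up, up, up, up, up, left, down, down, down, down, down, down, right, right, right, right, up, right, right, down, right
First turn direction: down

Solution:

┌─────┬───┬─────┐
│A → ↓│   │     │
│ ╶─┐ │ ╷ │ ╷ ╷ │
│   │↓│ │ │ │ │ │
├───┤ │ │ └─┘ │ │
│↓ ↰│↓│ │     │ │
│ ╷ │ │ ├─────┘ │
│↓│↑│↓│ │       │
│ │ │ │ └─┐ ╶───┤
│↓│↑│↓│   │     │
│ │ │ └─┐ │ ┌─┐ │
│↓│↑│↳ ↓│ │ │ │ │
│ │ │ ╷ │ └─┘ │ │
│↓│↑│ │↓│     │ │
│ │ └─┘ ├─────┤ │
│↓│↑ ← ↲│↱ → ↓│ │
│ └─────┘ ╶─┐ ╵ │
│↳ → → → ↑  │↳ B│
└───────────┴───┘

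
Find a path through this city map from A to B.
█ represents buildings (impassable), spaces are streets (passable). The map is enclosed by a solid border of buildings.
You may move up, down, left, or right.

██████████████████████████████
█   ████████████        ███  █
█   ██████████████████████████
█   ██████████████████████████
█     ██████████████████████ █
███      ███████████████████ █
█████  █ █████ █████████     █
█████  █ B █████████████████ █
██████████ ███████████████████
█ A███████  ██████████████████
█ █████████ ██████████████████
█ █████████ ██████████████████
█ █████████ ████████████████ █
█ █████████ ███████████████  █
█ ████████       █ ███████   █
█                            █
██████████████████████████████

Finding the shortest path from A to B:
Movement: cardinal only
Path length: 27 steps
Directions: left → down → down → down → down → down → down → right → right → right → right → right → right → right → right → right → up → right → up → up → up → up → up → left → up → up → left

Solution:

██████████████████████████████
█   ████████████        ███  █
█   ██████████████████████████
█   ██████████████████████████
█     ██████████████████████ █
███      ███████████████████ █
█████  █ █████ █████████     █
█████  █ B↰█████████████████ █
██████████↑███████████████████
█↓A███████↑↰██████████████████
█↓█████████↑██████████████████
█↓█████████↑██████████████████
█↓█████████↑████████████████ █
█↓█████████↑███████████████  █
█↓████████↱↑     █ ███████   █
█↳→→→→→→→→↑                  █
██████████████████████████████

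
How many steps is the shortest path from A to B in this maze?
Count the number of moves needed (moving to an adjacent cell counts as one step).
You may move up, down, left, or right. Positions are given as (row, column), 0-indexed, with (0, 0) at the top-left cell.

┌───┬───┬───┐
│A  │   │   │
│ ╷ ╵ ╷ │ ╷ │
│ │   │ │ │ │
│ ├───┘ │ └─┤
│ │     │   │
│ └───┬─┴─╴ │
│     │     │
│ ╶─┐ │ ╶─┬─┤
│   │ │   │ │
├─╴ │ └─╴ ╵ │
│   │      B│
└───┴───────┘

Using BFS to find shortest path:
Start: (0, 0), End: (5, 5)
Path found:
(0,0) → (1,0) → (2,0) → (3,0) → (3,1) → (3,2) → (4,2) → (5,2) → (5,3) → (5,4) → (5,5)
Number of steps: 10

Solution:

┌───┬───┬───┐
│A  │   │   │
│ ╷ ╵ ╷ │ ╷ │
│↓│   │ │ │ │
│ ├───┘ │ └─┤
│↓│     │   │
│ └───┬─┴─╴ │
│↳ → ↓│     │
│ ╶─┐ │ ╶─┬─┤
│   │↓│   │ │
├─╴ │ └─╴ ╵ │
│   │↳ → → B│
└───┴───────┘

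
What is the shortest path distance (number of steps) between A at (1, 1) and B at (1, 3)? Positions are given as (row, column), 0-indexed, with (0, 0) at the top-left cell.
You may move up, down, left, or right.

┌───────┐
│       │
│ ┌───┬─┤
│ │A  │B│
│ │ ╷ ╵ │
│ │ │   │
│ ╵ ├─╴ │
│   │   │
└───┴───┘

Finding path from (1, 1) to (1, 3):
Path: (1,1) → (1,2) → (2,2) → (2,3) → (1,3)
Distance: 4 steps

Solution:

┌───────┐
│       │
│ ┌───┬─┤
│ │A ↓│B│
│ │ ╷ ╵ │
│ │ │↳ ↑│
│ ╵ ├─╴ │
│   │   │
└───┴───┘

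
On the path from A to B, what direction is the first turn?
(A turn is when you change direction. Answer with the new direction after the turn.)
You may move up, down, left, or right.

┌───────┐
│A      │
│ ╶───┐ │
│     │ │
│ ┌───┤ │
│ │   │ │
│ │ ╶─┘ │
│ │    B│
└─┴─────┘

Directions: right, right, right, down, down, down
First turn direction: down

Solution:

┌───────┐
│A → → ↓│
│ ╶───┐ │
│     │↓│
│ ┌───┤ │
│ │   │↓│
│ │ ╶─┘ │
│ │    B│
└─┴─────┘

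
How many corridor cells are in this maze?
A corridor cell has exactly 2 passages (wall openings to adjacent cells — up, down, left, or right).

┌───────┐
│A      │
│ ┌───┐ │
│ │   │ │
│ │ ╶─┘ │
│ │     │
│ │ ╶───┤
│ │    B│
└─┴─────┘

Counting cells with exactly 2 passages:
Total corridor cells: 12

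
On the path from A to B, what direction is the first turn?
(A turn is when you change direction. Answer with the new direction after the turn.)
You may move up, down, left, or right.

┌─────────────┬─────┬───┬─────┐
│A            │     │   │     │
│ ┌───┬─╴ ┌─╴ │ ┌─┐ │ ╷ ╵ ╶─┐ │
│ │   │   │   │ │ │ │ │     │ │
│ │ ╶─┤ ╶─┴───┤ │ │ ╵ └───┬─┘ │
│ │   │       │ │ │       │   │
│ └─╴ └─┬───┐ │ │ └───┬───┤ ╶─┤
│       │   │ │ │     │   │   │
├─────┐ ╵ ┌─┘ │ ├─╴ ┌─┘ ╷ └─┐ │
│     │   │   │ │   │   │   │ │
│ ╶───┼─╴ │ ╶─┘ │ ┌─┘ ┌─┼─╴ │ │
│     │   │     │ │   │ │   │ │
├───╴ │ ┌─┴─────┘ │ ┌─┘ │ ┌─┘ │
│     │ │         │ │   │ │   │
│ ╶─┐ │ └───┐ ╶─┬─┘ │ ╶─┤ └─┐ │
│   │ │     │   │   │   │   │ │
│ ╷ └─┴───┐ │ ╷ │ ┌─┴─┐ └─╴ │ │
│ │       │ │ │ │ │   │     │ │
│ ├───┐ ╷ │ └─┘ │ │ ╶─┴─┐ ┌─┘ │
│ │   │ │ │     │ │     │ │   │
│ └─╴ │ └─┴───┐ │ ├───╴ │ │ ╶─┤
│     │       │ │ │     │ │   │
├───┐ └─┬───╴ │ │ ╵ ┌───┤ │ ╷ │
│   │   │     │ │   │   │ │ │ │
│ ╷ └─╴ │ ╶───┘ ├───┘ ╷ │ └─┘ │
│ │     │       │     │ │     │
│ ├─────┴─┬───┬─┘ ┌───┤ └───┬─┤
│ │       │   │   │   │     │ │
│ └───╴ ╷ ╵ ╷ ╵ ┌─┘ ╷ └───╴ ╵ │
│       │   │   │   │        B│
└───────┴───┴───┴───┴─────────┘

Directions: down, down, down, right, right, right, down, right, down, left, down, down, right, right, down, down, right, right, down, down, down, left, left, left, up, right, right, up, left, left, left, up, up, left, left, up, left, down, down, down, right, right, down, right, down, left, left, up, left, down, down, down, right, right, right, up, right, down, right, up, right, down, right, up, right, up, right, right, up, right, down, down, right, right, down, right
First turn direction: right

Solution:

┌─────────────┬─────┬───┬─────┐
│A            │     │   │     │
│ ┌───┬─╴ ┌─╴ │ ┌─┐ │ ╷ ╵ ╶─┐ │
│↓│   │   │   │ │ │ │ │     │ │
│ │ ╶─┤ ╶─┴───┤ │ │ ╵ └───┬─┘ │
│↓│   │       │ │ │       │   │
│ └─╴ └─┬───┐ │ │ └───┬───┤ ╶─┤
│↳ → → ↓│   │ │ │     │   │   │
├─────┐ ╵ ┌─┘ │ ├─╴ ┌─┘ ╷ └─┐ │
│     │↳ ↓│   │ │   │   │   │ │
│ ╶───┼─╴ │ ╶─┘ │ ┌─┘ ┌─┼─╴ │ │
│     │↓ ↲│     │ │   │ │   │ │
├───╴ │ ┌─┴─────┘ │ ┌─┘ │ ┌─┘ │
│     │↓│         │ │   │ │   │
│ ╶─┐ │ └───┐ ╶─┬─┘ │ ╶─┤ └─┐ │
│↓ ↰│ │↳ → ↓│   │   │   │   │ │
│ ╷ └─┴───┐ │ ╷ │ ┌─┴─┐ └─╴ │ │
│↓│↑ ← ↰  │↓│ │ │ │   │     │ │
│ ├───┐ ╷ │ └─┘ │ │ ╶─┴─┐ ┌─┘ │
│↓│   │↑│ │↳ → ↓│ │     │ │   │
│ └─╴ │ └─┴───┐ │ ├───╴ │ │ ╶─┤
│↳ → ↓│↑ ← ← ↰│↓│ │     │ │   │
├───┐ └─┬───╴ │ │ ╵ ┌───┤ │ ╷ │
│↓ ↰│↳ ↓│↱ → ↑│↓│   │↱ ↓│ │ │ │
│ ╷ └─╴ │ ╶───┘ ├───┘ ╷ │ └─┘ │
│↓│↑ ← ↲│↑ ← ← ↲│↱ → ↑│↓│     │
│ ├─────┴─┬───┬─┘ ┌───┤ └───┬─┤
│↓│    ↱ ↓│↱ ↓│↱ ↑│   │↳ → ↓│ │
│ └───╴ ╷ ╵ ╷ ╵ ┌─┘ ╷ └───╴ ╵ │
│↳ → → ↑│↳ ↑│↳ ↑│   │      ↳ B│
└───────┴───┴───┴───┴─────────┘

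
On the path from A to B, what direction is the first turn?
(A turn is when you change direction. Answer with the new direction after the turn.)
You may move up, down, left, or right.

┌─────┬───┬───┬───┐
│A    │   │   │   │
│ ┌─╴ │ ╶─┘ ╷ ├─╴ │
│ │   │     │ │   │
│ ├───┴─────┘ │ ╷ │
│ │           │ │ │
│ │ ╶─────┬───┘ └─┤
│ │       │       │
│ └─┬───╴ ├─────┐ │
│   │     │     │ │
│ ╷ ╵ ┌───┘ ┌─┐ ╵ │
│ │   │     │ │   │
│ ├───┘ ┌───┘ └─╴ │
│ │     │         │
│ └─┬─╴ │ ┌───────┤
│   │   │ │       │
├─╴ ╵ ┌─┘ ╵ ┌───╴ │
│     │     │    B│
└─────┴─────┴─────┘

Directions: down, down, down, down, down, down, down, right, down, right, up, right, up, up, right, right, up, right, right, down, right, down, left, left, left, left, down, down, right, up, right, right, right, down
First turn direction: right

Solution:

┌─────┬───┬───┬───┐
│A    │   │   │   │
│ ┌─╴ │ ╶─┘ ╷ ├─╴ │
│↓│   │     │ │   │
│ ├───┴─────┘ │ ╷ │
│↓│           │ │ │
│ │ ╶─────┬───┘ └─┤
│↓│       │       │
│ └─┬───╴ ├─────┐ │
│↓  │     │↱ → ↓│ │
│ ╷ ╵ ┌───┘ ┌─┐ ╵ │
│↓│   │↱ → ↑│ │↳ ↓│
│ ├───┘ ┌───┘ └─╴ │
│↓│    ↑│↓ ← ← ← ↲│
│ └─┬─╴ │ ┌───────┤
│↳ ↓│↱ ↑│↓│↱ → → ↓│
├─╴ ╵ ┌─┘ ╵ ┌───╴ │
│  ↳ ↑│  ↳ ↑│    B│
└─────┴─────┴─────┘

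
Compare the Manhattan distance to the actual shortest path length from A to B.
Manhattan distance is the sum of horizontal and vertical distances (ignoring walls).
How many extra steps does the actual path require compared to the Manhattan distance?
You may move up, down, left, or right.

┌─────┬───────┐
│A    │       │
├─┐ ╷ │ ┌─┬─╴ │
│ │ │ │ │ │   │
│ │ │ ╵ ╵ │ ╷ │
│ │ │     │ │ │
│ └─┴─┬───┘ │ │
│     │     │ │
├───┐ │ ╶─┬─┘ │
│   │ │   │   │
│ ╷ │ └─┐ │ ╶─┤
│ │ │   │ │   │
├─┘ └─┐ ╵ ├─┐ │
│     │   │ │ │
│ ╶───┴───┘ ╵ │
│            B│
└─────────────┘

Manhattan distance: |7 - 0| + |6 - 0| = 13
Actual path length: 19
Extra steps: 19 - 13 = 6

Solution:

┌─────┬───────┐
│A → ↓│↱ → → ↓│
├─┐ ╷ │ ┌─┬─╴ │
│ │ │↓│↑│ │  ↓│
│ │ │ ╵ ╵ │ ╷ │
│ │ │↳ ↑  │ │↓│
│ └─┴─┬───┘ │ │
│     │     │↓│
├───┐ │ ╶─┬─┘ │
│   │ │   │↓ ↲│
│ ╷ │ └─┐ │ ╶─┤
│ │ │   │ │↳ ↓│
├─┘ └─┐ ╵ ├─┐ │
│     │   │ │↓│
│ ╶───┴───┘ ╵ │
│            B│
└─────────────┘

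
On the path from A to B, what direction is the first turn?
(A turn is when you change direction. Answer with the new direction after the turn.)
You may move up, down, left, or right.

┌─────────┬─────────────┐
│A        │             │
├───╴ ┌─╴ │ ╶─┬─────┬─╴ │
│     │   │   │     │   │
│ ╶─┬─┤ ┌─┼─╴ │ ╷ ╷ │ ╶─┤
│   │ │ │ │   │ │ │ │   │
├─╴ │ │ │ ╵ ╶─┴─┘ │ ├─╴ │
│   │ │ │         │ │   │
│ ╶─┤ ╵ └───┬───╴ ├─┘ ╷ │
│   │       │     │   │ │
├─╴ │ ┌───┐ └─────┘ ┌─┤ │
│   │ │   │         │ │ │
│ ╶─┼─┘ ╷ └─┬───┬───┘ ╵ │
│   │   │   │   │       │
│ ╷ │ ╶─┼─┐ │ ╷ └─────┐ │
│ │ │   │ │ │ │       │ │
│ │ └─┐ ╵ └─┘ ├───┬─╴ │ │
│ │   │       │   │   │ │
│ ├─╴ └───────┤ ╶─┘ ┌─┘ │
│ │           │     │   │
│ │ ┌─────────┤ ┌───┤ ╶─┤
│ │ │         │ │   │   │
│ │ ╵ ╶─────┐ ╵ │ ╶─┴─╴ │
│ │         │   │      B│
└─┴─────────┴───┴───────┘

Directions: right, right, right, right, down, left, down, down, down, right, right, down, right, right, right, right, up, right, up, right, down, down, down, down, down, down, left, down, right, down
First turn direction: down

Solution:

┌─────────┬─────────────┐
│A → → → ↓│             │
├───╴ ┌─╴ │ ╶─┬─────┬─╴ │
│     │↓ ↲│   │     │   │
│ ╶─┬─┤ ┌─┼─╴ │ ╷ ╷ │ ╶─┤
│   │ │↓│ │   │ │ │ │   │
├─╴ │ │ │ ╵ ╶─┴─┘ │ ├─╴ │
│   │ │↓│         │ │↱ ↓│
│ ╶─┤ ╵ └───┬───╴ ├─┘ ╷ │
│   │  ↳ → ↓│     │↱ ↑│↓│
├─╴ │ ┌───┐ └─────┘ ┌─┤ │
│   │ │   │↳ → → → ↑│ │↓│
│ ╶─┼─┘ ╷ └─┬───┬───┘ ╵ │
│   │   │   │   │      ↓│
│ ╷ │ ╶─┼─┐ │ ╷ └─────┐ │
│ │ │   │ │ │ │       │↓│
│ │ └─┐ ╵ └─┘ ├───┬─╴ │ │
│ │   │       │   │   │↓│
│ ├─╴ └───────┤ ╶─┘ ┌─┘ │
│ │           │     │↓ ↲│
│ │ ┌─────────┤ ┌───┤ ╶─┤
│ │ │         │ │   │↳ ↓│
│ │ ╵ ╶─────┐ ╵ │ ╶─┴─╴ │
│ │         │   │      B│
└─┴─────────┴───┴───────┘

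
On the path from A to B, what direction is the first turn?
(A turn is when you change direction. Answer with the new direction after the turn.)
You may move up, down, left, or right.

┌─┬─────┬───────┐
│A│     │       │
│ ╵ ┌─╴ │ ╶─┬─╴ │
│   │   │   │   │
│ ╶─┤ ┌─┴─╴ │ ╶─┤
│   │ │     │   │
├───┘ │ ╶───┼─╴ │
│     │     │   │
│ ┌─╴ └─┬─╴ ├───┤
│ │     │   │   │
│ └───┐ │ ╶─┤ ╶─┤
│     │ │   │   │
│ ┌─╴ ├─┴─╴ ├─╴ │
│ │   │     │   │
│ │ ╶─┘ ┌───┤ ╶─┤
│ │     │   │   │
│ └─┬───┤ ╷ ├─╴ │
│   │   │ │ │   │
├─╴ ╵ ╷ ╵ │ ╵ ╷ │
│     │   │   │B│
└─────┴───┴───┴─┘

Directions: down, right, up, right, right, down, left, down, down, left, left, down, down, down, down, down, right, down, right, up, right, down, right, up, up, right, down, down, right, up, right, down
First turn direction: right

Solution:

┌─┬─────┬───────┐
│A│↱ → ↓│       │
│ ╵ ┌─╴ │ ╶─┬─╴ │
│↳ ↑│↓ ↲│   │   │
│ ╶─┤ ┌─┴─╴ │ ╶─┤
│   │↓│     │   │
├───┘ │ ╶───┼─╴ │
│↓ ← ↲│     │   │
│ ┌─╴ └─┬─╴ ├───┤
│↓│     │   │   │
│ └───┐ │ ╶─┤ ╶─┤
│↓    │ │   │   │
│ ┌─╴ ├─┴─╴ ├─╴ │
│↓│   │     │   │
│ │ ╶─┘ ┌───┤ ╶─┤
│↓│     │↱ ↓│   │
│ └─┬───┤ ╷ ├─╴ │
│↳ ↓│↱ ↓│↑│↓│↱ ↓│
├─╴ ╵ ╷ ╵ │ ╵ ╷ │
│  ↳ ↑│↳ ↑│↳ ↑│B│
└─────┴───┴───┴─┘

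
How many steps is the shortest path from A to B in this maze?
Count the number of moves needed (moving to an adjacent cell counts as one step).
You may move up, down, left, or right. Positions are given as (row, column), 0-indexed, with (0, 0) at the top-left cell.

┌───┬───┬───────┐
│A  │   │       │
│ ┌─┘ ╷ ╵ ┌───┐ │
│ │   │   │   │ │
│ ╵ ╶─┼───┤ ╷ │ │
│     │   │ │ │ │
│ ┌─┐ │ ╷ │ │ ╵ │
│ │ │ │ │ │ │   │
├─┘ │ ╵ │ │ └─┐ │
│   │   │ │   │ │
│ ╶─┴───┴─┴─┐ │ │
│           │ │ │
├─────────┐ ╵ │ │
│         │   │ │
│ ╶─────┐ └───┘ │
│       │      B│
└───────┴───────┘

Using BFS to find shortest path:
Start: (0, 0), End: (7, 7)
Path found:
(0,0) → (1,0) → (2,0) → (2,1) → (1,1) → (1,2) → (0,2) → (0,3) → (1,3) → (1,4) → (0,4) → (0,5) → (0,6) → (0,7) → (1,7) → (2,7) → (3,7) → (4,7) → (5,7) → (6,7) → (7,7)
Number of steps: 20

Solution:

┌───┬───┬───────┐
│A  │↱ ↓│↱ → → ↓│
│ ┌─┘ ╷ ╵ ┌───┐ │
│↓│↱ ↑│↳ ↑│   │↓│
│ ╵ ╶─┼───┤ ╷ │ │
│↳ ↑  │   │ │ │↓│
│ ┌─┐ │ ╷ │ │ ╵ │
│ │ │ │ │ │ │  ↓│
├─┘ │ ╵ │ │ └─┐ │
│   │   │ │   │↓│
│ ╶─┴───┴─┴─┐ │ │
│           │ │↓│
├─────────┐ ╵ │ │
│         │   │↓│
│ ╶─────┐ └───┘ │
│       │      B│
└───────┴───────┘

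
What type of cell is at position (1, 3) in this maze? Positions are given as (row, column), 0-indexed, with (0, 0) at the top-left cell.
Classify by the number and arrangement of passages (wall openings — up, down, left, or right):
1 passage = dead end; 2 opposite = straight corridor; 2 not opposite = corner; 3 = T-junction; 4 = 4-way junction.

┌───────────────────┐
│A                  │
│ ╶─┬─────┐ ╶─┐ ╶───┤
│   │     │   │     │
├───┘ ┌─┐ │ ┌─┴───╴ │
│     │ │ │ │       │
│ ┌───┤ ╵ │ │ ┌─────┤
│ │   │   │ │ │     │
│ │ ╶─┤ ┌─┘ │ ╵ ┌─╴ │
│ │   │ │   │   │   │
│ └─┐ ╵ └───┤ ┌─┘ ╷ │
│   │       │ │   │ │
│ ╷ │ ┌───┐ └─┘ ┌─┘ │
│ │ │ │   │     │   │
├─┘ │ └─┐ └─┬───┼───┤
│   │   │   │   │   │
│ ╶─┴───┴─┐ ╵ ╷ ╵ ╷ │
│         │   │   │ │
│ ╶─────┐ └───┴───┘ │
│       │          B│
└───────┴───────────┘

Checking cell at (1, 3):
Number of passages: 2
Cell type: straight corridor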